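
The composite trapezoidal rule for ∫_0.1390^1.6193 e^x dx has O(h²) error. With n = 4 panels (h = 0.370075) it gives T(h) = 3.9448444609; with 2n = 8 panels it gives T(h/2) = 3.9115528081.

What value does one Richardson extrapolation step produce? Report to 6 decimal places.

r = 2, so 2^r = 4.
4·3.9115528081 = 15.6462112324; 15.6462112324 − 3.9448444609 = 11.7013667715
Extrapolated: 11.7013667715 / 3 = 3.9004555905

3.900456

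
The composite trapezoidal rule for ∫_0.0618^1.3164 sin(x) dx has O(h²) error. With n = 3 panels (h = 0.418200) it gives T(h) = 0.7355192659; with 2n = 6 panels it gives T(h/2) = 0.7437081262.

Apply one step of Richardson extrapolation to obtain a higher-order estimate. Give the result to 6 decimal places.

0.746438

The method has order 2: 2^2 = 4.
Numerator 4·A(h/2) − A(h) = 4·0.7437081262 − 0.7355192659 = 2.2393132389
Denominator 4 − 1 = 3.
R = 2.2393132389/3 = 0.7464377463
Shift from A(h/2): +0.0027296201.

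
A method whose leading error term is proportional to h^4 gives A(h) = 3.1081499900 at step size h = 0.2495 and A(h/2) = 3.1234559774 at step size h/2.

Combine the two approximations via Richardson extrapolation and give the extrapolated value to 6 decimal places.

With r = 4 the leading error scales as h^4, so the weight is 2^4 = 16.
16×3.1234559774 = 49.9752956384; subtract 3.1081499900 → 46.8671456484
R = 46.8671456484/15 = 3.1244763766
Correction |R − A(h/2)| = 1.020e-03; gap |A(h/2) − A(h)| = 1.531e-02.

3.124476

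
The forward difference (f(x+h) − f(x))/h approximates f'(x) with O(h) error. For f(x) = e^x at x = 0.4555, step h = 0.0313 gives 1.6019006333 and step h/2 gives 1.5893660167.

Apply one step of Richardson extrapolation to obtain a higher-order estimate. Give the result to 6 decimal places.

With r = 1 the leading error scales as h^1, so the weight is 2^1 = 2.
Difference of the inputs: 1.5893660167 − 1.6019006333 = -0.0125346166
Correction (A(h/2) − A(h))/(2 − 1) = (-0.0125346166)/1 = -0.0125346166
R = A(h/2) + (A(h/2) − A(h))/1 = 1.5893660167 − 0.0125346166 = 1.5768314001

1.576831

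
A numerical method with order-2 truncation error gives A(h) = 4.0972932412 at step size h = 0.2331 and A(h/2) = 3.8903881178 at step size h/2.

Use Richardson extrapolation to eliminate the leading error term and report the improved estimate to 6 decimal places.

3.821420

r = 2, so 2^r = 4.
Numerator 4 × A(h/2) − A(h) = 4 × 3.8903881178 − 4.0972932412 = 11.4642592300
Divide by 2^2 − 1 = 3.
(4 × 3.8903881178 − 4.0972932412)/(4 − 1) = 3.8214197433
Shift from A(h/2): −0.0689683745.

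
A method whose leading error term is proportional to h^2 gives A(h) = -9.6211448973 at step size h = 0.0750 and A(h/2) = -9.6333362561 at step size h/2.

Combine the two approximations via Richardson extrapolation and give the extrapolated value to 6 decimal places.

-9.637400

The method has order 2: 2^2 = 4.
2^2 × A(h/2) = -38.5333450244; minus A(h) gives -28.9122001271.
Extrapolated: (-28.9122001271) / 3 = -9.6374000424
Correction |R − A(h/2)| = 4.064e-03; gap |A(h/2) − A(h)| = 1.219e-02.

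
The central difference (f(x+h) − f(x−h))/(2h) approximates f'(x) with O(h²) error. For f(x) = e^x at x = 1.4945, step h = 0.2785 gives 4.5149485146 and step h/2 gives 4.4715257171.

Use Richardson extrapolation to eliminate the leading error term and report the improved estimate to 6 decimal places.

4.457051

Error is O(h^2); halving h shrinks it by 2^2 = 4.
Numerator 4×A(h/2) − A(h) = 4×4.4715257171 − 4.5149485146 = 13.3711543538
Divide by 2^2 − 1 = 3.
R = 13.3711543538/3 = 4.4570514513
Correction |R − A(h/2)| = 1.447e-02; gap |A(h/2) − A(h)| = 4.342e-02.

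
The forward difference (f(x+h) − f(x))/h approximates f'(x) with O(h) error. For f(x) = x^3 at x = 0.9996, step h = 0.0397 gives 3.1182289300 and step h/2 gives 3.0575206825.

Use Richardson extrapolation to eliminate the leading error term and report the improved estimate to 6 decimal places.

2.996812

The method has order 1: 2^1 = 2.
2×3.0575206825 = 6.1150413650; 6.1150413650 − 3.1182289300 = 2.9968124350
Denominator 2 − 1 = 1.
2.9968124350 ÷ 1 = 2.9968124350
Correction |R − A(h/2)| = 6.071e-02; gap |A(h/2) − A(h)| = 6.071e-02.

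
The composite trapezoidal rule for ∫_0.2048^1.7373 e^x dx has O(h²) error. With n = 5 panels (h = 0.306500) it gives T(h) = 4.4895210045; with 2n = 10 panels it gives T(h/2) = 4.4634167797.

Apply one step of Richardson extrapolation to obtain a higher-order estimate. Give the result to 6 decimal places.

4.454715

With r = 2 the leading error scales as h^2, so the weight is 2^2 = 4.
2^2·A(h/2) = 17.8536671188; minus A(h) gives 13.3641461143.
13.3641461143 ÷ 3 = 4.4547153714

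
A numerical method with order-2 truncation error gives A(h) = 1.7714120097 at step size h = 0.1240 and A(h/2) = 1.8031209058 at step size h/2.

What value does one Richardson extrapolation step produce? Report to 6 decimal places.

1.813691

r = 2, so 2^r = 4.
4×1.8031209058 = 7.2124836232; subtract 1.7714120097 → 5.4410716135
5.4410716135 ÷ 3 = 1.8136905378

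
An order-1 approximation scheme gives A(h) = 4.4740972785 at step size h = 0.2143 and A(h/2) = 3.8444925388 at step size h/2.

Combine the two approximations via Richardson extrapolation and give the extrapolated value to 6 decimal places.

3.214888

r = 1, so 2^r = 2.
2*3.8444925388 = 7.6889850776; subtract 4.4740972785 → 3.2148877991
3.2148877991 ÷ 1 = 3.2148877991
Gap between inputs: 6.296e-01; correction applied: −0.6296047397.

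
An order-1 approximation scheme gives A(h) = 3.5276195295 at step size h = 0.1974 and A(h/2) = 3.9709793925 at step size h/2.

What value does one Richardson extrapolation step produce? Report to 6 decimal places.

r = 1, so 2^r = 2.
2×3.9709793925 − 3.5276195295 = 4.4143392555
4.4143392555 ÷ 1 = 4.4143392555
Correction |R − A(h/2)| = 4.434e-01; gap |A(h/2) − A(h)| = 4.434e-01.

4.414339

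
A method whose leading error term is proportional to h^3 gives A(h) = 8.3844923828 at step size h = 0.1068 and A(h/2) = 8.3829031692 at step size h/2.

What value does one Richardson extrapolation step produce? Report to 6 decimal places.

8.382676

r = 3: numerator weight 8, denominator 7.
A(h/2) − A(h) = 8.3829031692 − 8.3844923828 = -0.0015892136
Correction (A(h/2) − A(h))/(8 − 1) = (-0.0015892136)/7 = -0.0002270305
R = A(h/2) + (A(h/2) − A(h))/7 = 8.3829031692 − 0.0002270305 = 8.3826761387
Shift from A(h/2): −0.0002270305.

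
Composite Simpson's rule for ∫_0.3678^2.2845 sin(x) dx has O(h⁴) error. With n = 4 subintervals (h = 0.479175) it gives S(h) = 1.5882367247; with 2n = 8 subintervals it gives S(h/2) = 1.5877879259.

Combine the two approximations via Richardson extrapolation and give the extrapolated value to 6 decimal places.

1.587758

r = 4, so 2^r = 16.
2^4×A(h/2) = 25.4046068144; minus A(h) gives 23.8163700897.
(16×1.5877879259 − 1.5882367247)/(16 − 1) = 1.5877580060
Gap between inputs: 4.488e-04; correction applied: −0.0000299199.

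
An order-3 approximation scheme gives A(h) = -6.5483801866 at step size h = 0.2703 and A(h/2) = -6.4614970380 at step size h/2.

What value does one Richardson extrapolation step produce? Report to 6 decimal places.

-6.449085

r = 3, so 2^r = 8.
Numerator 8*A(h/2) − A(h) = 8*(-6.4614970380) − (-6.5483801866) = -45.1435961174
Denominator 8 − 1 = 7.
(-45.1435961174) ÷ 7 = -6.4490851596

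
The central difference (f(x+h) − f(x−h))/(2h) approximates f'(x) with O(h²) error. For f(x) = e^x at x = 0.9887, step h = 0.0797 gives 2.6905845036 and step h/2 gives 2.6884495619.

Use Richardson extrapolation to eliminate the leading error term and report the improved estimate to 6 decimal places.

2.687738

With r = 2 the leading error scales as h^2, so the weight is 2^2 = 4.
Difference of the inputs: 2.6884495619 − 2.6905845036 = -0.0021349417
Correction (A(h/2) − A(h))/(4 − 1) = (-0.0021349417)/3 = -0.0007116472
R = A(h/2) + (A(h/2) − A(h))/3 = 2.6884495619 − 0.0007116472 = 2.6877379147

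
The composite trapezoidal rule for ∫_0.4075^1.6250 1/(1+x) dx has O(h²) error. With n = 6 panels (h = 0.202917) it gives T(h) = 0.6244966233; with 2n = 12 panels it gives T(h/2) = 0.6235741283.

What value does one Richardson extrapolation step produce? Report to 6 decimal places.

0.623267

With r = 2 the leading error scales as h^2, so the weight is 2^2 = 4.
Weighted: 2.4942965132 − 0.6244966233 = 1.8697998899
R = 1.8697998899/3 = 0.6232666300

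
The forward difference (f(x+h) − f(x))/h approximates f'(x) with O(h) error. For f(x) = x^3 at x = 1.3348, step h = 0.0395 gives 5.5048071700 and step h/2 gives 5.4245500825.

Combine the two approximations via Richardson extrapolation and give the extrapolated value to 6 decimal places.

Method order is 1; weight 2^1 = 2.
2×5.4245500825 = 10.8491001650; 10.8491001650 − 5.5048071700 = 5.3442929950
Divide by 2^1 − 1 = 1.
Result: 5.3442929950
Gap between inputs: 8.026e-02; correction applied: −0.0802570875.

5.344293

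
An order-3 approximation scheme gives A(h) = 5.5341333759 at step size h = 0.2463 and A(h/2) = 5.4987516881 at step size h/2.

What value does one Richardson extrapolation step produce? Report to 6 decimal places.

Error is O(h^3); halving h shrinks it by 2^3 = 8.
8·5.4987516881 − 5.5341333759 = 38.4558801289
Denominator 8 − 1 = 7.
Result: 5.4936971613

5.493697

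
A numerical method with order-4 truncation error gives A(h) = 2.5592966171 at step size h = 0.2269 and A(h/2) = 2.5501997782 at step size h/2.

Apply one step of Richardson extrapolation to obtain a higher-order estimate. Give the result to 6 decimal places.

Order 4 gives 2^r = 16 and 2^r − 1 = 15.
16×2.5501997782 = 40.8031964512; 40.8031964512 − 2.5592966171 = 38.2438998341
Denominator 16 − 1 = 15.
R = 38.2438998341/15 = 2.5495933223
Correction |R − A(h/2)| = 6.065e-04; gap |A(h/2) − A(h)| = 9.097e-03.

2.549593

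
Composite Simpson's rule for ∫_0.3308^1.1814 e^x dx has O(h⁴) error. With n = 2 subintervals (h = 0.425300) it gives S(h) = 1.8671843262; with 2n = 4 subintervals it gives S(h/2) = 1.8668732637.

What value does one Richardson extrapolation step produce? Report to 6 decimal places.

1.866853

Leading term ∝ h^4; use weight 16 = 2^4.
16·1.8668732637 − 1.8671843262 = 28.0027878930
Denominator 16 − 1 = 15.
R = 28.0027878930/15 = 1.8668525262
Gap between inputs: 3.111e-04; correction applied: −0.0000207375.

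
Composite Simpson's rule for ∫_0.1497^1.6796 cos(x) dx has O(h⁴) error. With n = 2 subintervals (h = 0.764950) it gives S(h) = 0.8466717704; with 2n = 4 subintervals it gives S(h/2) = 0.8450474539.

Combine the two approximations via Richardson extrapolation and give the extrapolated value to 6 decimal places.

Order 4 gives 2^r = 16 and 2^r − 1 = 15.
16·0.8450474539 − 0.8466717704 = 12.6740874920
Divide by 2^4 − 1 = 15.
Result: 0.8449391661

0.844939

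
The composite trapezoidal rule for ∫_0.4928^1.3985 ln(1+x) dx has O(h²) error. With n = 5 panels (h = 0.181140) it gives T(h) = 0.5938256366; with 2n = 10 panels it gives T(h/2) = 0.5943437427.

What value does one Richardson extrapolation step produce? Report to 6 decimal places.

0.594516

Leading term ∝ h^2; use weight 4 = 2^2.
Numerator 4·A(h/2) − A(h) = 4·0.5943437427 − 0.5938256366 = 1.7835493342
Denominator 4 − 1 = 3.
Extrapolated: 1.7835493342 / 3 = 0.5945164447
Shift from A(h/2): +0.0001727020.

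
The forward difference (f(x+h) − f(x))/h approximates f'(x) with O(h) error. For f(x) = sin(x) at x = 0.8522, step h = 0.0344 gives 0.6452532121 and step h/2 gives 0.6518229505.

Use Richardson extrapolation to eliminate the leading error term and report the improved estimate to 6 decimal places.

With r = 1 the leading error scales as h^1, so the weight is 2^1 = 2.
2 × 0.6518229505 = 1.3036459010; subtract 0.6452532121 → 0.6583926889
0.6583926889 ÷ 1 = 0.6583926889

0.658393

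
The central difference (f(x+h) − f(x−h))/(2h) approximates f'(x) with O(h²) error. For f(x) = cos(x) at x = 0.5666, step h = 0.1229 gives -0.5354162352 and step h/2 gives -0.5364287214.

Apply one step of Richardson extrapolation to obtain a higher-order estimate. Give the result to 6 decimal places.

Leading term ∝ h^2; use weight 4 = 2^2.
Numerator 4*A(h/2) − A(h) = 4*(-0.5364287214) − (-0.5354162352) = -1.6102986504
Extrapolated: (-1.6102986504) / 3 = -0.5367662168
Correction |R − A(h/2)| = 3.375e-04; gap |A(h/2) − A(h)| = 1.012e-03.

-0.536766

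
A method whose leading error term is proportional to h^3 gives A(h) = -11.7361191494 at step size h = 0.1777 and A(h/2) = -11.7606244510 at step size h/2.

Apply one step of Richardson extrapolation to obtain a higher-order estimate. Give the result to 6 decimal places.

Leading term ∝ h^3; use weight 8 = 2^3.
Top: 8(-11.7606244510) − (-11.7361191494) = -82.3488764586
Divide by 2^3 − 1 = 7.
Result: -11.7641252084
Correction |R − A(h/2)| = 3.501e-03; gap |A(h/2) − A(h)| = 2.451e-02.

-11.764125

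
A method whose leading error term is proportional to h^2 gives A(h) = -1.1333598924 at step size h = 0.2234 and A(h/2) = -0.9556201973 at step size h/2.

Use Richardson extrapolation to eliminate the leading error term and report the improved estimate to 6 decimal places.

r = 2: numerator weight 4, denominator 3.
2^2×A(h/2) = -3.8224807892; minus A(h) gives -2.6891208968.
Extrapolated: (-2.6891208968) / 3 = -0.8963736323
Shift from A(h/2): +0.0592465650.

-0.896374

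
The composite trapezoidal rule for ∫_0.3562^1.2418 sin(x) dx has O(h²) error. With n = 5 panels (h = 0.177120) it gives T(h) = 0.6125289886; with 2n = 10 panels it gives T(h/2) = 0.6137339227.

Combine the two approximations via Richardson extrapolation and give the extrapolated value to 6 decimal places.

0.614136

r = 2, so 2^r = 4.
Top: 4(0.6137339227) − (0.6125289886) = 1.8424067022
Denominator 4 − 1 = 3.
Result: 0.6141355674
Correction |R − A(h/2)| = 4.016e-04; gap |A(h/2) − A(h)| = 1.205e-03.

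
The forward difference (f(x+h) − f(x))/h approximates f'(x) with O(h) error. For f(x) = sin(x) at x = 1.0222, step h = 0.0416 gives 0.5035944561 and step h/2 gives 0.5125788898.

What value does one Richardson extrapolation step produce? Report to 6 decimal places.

0.521563

The method has order 1: 2^1 = 2.
Difference of the inputs: 0.5125788898 − 0.5035944561 = 0.0089844337
Divide by 2^1 − 1 = 1: 0.0089844337/1 = 0.0089844337
R = A(h/2) + (A(h/2) − A(h))/1 = 0.5125788898 + 0.0089844337 = 0.5215633235
Correction |R − A(h/2)| = 8.984e-03; gap |A(h/2) − A(h)| = 8.984e-03.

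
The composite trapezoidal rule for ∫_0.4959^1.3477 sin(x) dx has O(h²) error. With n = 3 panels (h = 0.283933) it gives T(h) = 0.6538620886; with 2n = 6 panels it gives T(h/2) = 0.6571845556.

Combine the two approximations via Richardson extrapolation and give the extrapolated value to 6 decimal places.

r = 2, so 2^r = 4.
Numerator 4×A(h/2) − A(h) = 4×0.6571845556 − 0.6538620886 = 1.9748761338
Divide by 2^2 − 1 = 3.
1.9748761338 ÷ 3 = 0.6582920446
Gap between inputs: 3.322e-03; correction applied: +0.0011074890.

0.658292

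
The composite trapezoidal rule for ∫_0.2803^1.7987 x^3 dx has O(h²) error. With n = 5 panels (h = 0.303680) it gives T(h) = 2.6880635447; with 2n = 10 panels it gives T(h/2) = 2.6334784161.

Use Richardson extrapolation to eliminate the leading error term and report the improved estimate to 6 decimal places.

The method has order 2: 2^2 = 4.
4×2.6334784161 − 2.6880635447 = 7.8458501197
7.8458501197 ÷ 3 = 2.6152833732
Gap between inputs: 5.459e-02; correction applied: −0.0181950429.

2.615283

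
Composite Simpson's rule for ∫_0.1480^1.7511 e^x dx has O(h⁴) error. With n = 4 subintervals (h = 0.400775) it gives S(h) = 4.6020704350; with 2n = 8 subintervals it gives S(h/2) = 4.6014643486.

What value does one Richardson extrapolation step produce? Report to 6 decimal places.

4.601424

r = 4, so 2^r = 16.
16·4.6014643486 = 73.6234295776; subtract 4.6020704350 → 69.0213591426
(16·4.6014643486 − 4.6020704350)/(16 − 1) = 4.6014239428
Gap between inputs: 6.061e-04; correction applied: −0.0000404058.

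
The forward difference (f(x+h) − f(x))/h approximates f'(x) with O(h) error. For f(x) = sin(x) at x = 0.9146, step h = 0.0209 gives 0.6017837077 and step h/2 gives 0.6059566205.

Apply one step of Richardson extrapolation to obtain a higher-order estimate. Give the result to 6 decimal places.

Leading term ∝ h^1; use weight 2 = 2^1.
2 × 0.6059566205 = 1.2119132410; subtract 0.6017837077 → 0.6101295333
Extrapolated: 0.6101295333 / 1 = 0.6101295333
Shift from A(h/2): +0.0041729128.

0.610130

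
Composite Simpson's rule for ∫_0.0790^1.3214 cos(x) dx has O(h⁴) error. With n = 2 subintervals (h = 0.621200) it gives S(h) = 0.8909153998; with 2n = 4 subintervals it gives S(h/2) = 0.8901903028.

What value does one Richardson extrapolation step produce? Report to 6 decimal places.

0.890142

Error is O(h^4); halving h shrinks it by 2^4 = 16.
Numerator 16×A(h/2) − A(h) = 16×0.8901903028 − 0.8909153998 = 13.3521294450
Divide by 2^4 − 1 = 15.
So the Richardson estimate is 0.8901419630.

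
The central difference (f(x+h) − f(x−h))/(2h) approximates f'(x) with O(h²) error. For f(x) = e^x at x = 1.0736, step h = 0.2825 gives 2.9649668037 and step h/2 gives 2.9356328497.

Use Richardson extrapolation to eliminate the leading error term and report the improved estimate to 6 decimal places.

With r = 2 the leading error scales as h^2, so the weight is 2^2 = 4.
2^2×A(h/2) = 11.7425313988; minus A(h) gives 8.7775645951.
Denominator 4 − 1 = 3.
8.7775645951 ÷ 3 = 2.9258548650

2.925855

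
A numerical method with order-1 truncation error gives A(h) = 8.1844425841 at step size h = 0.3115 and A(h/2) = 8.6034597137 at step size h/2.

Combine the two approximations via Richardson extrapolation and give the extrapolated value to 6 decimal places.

9.022477

The method has order 1: 2^1 = 2.
Numerator 2*A(h/2) − A(h) = 2*8.6034597137 − 8.1844425841 = 9.0224768433
Divide by 2^1 − 1 = 1.
9.0224768433 ÷ 1 = 9.0224768433
Shift from A(h/2): +0.4190171296.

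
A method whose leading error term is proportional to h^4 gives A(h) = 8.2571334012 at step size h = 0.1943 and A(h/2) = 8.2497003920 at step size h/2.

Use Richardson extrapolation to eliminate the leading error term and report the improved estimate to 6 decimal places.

Leading term ∝ h^4; use weight 16 = 2^4.
Top: 16(8.2497003920) − (8.2571334012) = 123.7380728708
Divide by 2^4 − 1 = 15.
So the Richardson estimate is 8.2492048581.
Shift from A(h/2): −0.0004955339.

8.249205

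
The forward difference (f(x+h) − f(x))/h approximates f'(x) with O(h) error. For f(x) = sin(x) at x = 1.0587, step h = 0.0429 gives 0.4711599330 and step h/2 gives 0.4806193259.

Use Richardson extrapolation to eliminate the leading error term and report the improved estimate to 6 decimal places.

r = 1: numerator weight 2, denominator 1.
Weighted: 0.9612386518 − 0.4711599330 = 0.4900787188
Denominator 2 − 1 = 1.
0.4900787188 ÷ 1 = 0.4900787188
Gap between inputs: 9.459e-03; correction applied: +0.0094593929.

0.490079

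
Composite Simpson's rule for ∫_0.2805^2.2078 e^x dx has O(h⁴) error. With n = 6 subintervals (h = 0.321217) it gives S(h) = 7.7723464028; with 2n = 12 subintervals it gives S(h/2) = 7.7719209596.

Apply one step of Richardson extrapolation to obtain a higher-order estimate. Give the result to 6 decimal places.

Method order is 4; weight 2^4 = 16.
16·7.7719209596 = 124.3507353536; 124.3507353536 − 7.7723464028 = 116.5783889508
R = 116.5783889508/15 = 7.7718925967

7.771893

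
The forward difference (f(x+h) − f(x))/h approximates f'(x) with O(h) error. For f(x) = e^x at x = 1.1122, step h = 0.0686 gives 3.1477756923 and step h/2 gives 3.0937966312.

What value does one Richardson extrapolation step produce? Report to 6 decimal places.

3.039818

Order 1 gives 2^r = 2 and 2^r − 1 = 1.
Numerator 2×A(h/2) − A(h) = 2×3.0937966312 − 3.1477756923 = 3.0398175701
(2×3.0937966312 − 3.1477756923)/(2 − 1) = 3.0398175701
Gap between inputs: 5.398e-02; correction applied: −0.0539790611.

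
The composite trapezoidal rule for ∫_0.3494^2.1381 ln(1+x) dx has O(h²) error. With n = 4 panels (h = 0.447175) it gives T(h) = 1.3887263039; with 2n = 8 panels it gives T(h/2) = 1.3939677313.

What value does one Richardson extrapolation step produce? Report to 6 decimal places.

1.395715

Order 2 gives 2^r = 4 and 2^r − 1 = 3.
4×1.3939677313 = 5.5758709252; 5.5758709252 − 1.3887263039 = 4.1871446213
(4×1.3939677313 − 1.3887263039)/(4 − 1) = 1.3957148738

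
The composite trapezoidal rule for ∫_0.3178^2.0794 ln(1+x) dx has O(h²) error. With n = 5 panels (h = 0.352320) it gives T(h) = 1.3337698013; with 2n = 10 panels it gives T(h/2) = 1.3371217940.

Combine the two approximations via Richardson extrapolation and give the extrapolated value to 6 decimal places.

1.338239

r = 2, so 2^r = 4.
2^2 × A(h/2) = 5.3484871760; minus A(h) gives 4.0147173747.
Divide by 2^2 − 1 = 3.
So the Richardson estimate is 1.3382391249.
Gap between inputs: 3.352e-03; correction applied: +0.0011173309.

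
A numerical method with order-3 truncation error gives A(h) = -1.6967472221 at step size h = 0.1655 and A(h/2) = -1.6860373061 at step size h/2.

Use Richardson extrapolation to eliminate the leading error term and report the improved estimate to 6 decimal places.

-1.684507

Method order is 3; weight 2^3 = 8.
8*(-1.6860373061) − (-1.6967472221) = -11.7915512267
Denominator 8 − 1 = 7.
Extrapolated: (-11.7915512267) / 7 = -1.6845073181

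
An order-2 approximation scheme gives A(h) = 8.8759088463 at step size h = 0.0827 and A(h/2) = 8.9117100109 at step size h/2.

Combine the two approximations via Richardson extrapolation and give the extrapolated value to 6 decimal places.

With r = 2 the leading error scales as h^2, so the weight is 2^2 = 4.
Numerator 4*A(h/2) − A(h) = 4*8.9117100109 − 8.8759088463 = 26.7709311973
Divide by 2^2 − 1 = 3.
(4*8.9117100109 − 8.8759088463)/(4 − 1) = 8.9236437324
Shift from A(h/2): +0.0119337215.

8.923644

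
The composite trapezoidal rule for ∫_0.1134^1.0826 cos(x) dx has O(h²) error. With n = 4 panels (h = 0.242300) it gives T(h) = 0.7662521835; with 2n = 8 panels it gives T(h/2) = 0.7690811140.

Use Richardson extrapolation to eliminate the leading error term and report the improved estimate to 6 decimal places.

0.770024

Leading term ∝ h^2; use weight 4 = 2^2.
Top: 4(0.7690811140) − (0.7662521835) = 2.3100722725
2.3100722725 ÷ 3 = 0.7700240908
Correction |R − A(h/2)| = 9.430e-04; gap |A(h/2) − A(h)| = 2.829e-03.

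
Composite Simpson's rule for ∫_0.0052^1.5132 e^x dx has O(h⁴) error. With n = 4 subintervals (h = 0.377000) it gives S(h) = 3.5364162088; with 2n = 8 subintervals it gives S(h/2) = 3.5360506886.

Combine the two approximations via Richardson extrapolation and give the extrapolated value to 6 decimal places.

Method order is 4; weight 2^4 = 16.
A(h/2) − A(h) = 3.5360506886 − 3.5364162088 = -0.0003655202
Correction (A(h/2) − A(h))/(16 − 1) = (-0.0003655202)/15 = -0.0000243680
R = A(h/2) + (A(h/2) − A(h))/15 = 3.5360506886 − 0.0000243680 = 3.5360263206

3.536026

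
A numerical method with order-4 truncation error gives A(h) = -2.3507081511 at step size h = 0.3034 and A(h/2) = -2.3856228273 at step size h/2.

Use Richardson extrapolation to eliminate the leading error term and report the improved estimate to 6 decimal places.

The method has order 4: 2^4 = 16.
A(h/2) − A(h) = -2.3856228273 − (-2.3507081511) = -0.0349146762
Correction (A(h/2) − A(h))/(16 − 1) = (-0.0349146762)/15 = -0.0023276451
R = -2.3856228273 − 0.0023276451 = -2.3879504724
Correction |R − A(h/2)| = 2.328e-03; gap |A(h/2) − A(h)| = 3.491e-02.

-2.387950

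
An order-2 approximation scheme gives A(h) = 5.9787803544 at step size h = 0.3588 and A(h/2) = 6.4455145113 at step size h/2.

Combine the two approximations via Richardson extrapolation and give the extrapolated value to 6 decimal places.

6.601093

r = 2, so 2^r = 4.
4×6.4455145113 = 25.7820580452; 25.7820580452 − 5.9787803544 = 19.8032776908
Denominator 4 − 1 = 3.
R = 19.8032776908/3 = 6.6010925636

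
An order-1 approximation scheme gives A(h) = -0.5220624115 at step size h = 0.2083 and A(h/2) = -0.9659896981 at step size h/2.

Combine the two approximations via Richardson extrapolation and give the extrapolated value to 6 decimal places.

r = 1, so 2^r = 2.
2·(-0.9659896981) = -1.9319793962; (-1.9319793962) − (-0.5220624115) = -1.4099169847
Denominator 2 − 1 = 1.
So the Richardson estimate is -1.4099169847.

-1.409917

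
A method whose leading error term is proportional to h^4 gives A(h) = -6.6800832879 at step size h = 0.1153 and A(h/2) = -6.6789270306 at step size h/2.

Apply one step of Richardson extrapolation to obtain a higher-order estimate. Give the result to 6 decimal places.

r = 4, so 2^r = 16.
Difference of the inputs: -6.6789270306 − (-6.6800832879) = 0.0011562573
Correction (A(h/2) − A(h))/(16 − 1) = 0.0011562573/15 = 0.0000770838
R = A(h/2) + (A(h/2) − A(h))/15 = -6.6789270306 + 0.0000770838 = -6.6788499468
Shift from A(h/2): +0.0000770838.

-6.678850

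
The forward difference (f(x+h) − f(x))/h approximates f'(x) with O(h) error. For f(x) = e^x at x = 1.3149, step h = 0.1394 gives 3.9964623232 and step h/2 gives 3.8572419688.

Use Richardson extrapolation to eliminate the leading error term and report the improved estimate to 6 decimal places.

3.718022

With r = 1 the leading error scales as h^1, so the weight is 2^1 = 2.
2^1 × A(h/2) = 7.7144839376; minus A(h) gives 3.7180216144.
Divide by 2^1 − 1 = 1.
R = 3.7180216144/1 = 3.7180216144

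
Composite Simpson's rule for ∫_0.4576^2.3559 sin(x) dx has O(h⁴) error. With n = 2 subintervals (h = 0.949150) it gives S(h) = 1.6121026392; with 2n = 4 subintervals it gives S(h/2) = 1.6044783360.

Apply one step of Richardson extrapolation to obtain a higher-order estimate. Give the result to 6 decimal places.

1.603970

Error is O(h^4); halving h shrinks it by 2^4 = 16.
Weighted: 25.6716533760 − 1.6121026392 = 24.0595507368
Divide by 2^4 − 1 = 15.
24.0595507368 ÷ 15 = 1.6039700491
Correction |R − A(h/2)| = 5.083e-04; gap |A(h/2) − A(h)| = 7.624e-03.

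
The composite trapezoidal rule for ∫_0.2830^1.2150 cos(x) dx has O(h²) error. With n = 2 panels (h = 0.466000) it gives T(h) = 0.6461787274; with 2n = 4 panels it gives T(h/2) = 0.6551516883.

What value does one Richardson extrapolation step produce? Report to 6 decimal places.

0.658143

Method order is 2; weight 2^2 = 4.
4×0.6551516883 − 0.6461787274 = 1.9744280258
1.9744280258 ÷ 3 = 0.6581426753
Correction |R − A(h/2)| = 2.991e-03; gap |A(h/2) − A(h)| = 8.973e-03.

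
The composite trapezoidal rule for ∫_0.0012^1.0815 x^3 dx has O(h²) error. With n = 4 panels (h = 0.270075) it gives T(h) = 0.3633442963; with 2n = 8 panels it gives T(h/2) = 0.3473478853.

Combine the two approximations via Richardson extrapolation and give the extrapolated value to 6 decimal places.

Order 2 gives 2^r = 4 and 2^r − 1 = 3.
Top: 4(0.3473478853) − (0.3633442963) = 1.0260472449
Denominator 4 − 1 = 3.
Extrapolated: 1.0260472449 / 3 = 0.3420157483
Shift from A(h/2): −0.0053321370.

0.342016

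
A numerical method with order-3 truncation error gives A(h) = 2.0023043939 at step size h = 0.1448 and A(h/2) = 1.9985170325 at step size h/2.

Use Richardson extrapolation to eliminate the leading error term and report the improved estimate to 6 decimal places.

1.997976

The method has order 3: 2^3 = 8.
A(h/2) − A(h) = 1.9985170325 − 2.0023043939 = -0.0037873614
Divide by 2^3 − 1 = 7: (-0.0037873614)/7 = -0.0005410516
R = A(h/2) + (A(h/2) − A(h))/7 = 1.9985170325 − 0.0005410516 = 1.9979759809
Shift from A(h/2): −0.0005410516.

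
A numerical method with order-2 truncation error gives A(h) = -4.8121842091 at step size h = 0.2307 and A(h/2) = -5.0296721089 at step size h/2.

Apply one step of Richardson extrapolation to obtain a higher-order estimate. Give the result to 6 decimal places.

-5.102168

r = 2: numerator weight 4, denominator 3.
Top: 4(-5.0296721089) − (-4.8121842091) = -15.3065042265
R = (-15.3065042265)/3 = -5.1021680755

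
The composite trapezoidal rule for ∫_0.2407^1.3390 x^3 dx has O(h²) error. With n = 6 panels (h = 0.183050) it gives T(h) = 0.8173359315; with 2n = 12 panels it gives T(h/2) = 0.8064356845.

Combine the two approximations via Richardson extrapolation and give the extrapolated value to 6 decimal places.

Error is O(h^2); halving h shrinks it by 2^2 = 4.
Weighted: 3.2257427380 − 0.8173359315 = 2.4084068065
Divide by 2^2 − 1 = 3.
2.4084068065 ÷ 3 = 0.8028022688
Shift from A(h/2): −0.0036334157.

0.802802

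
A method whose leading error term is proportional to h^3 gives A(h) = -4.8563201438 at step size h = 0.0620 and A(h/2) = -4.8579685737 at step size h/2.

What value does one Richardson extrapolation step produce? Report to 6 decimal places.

Error is O(h^3); halving h shrinks it by 2^3 = 8.
Numerator 8·A(h/2) − A(h) = 8·(-4.8579685737) − (-4.8563201438) = -34.0074284458
Divide by 2^3 − 1 = 7.
So the Richardson estimate is -4.8582040637.
Correction |R − A(h/2)| = 2.355e-04; gap |A(h/2) − A(h)| = 1.648e-03.

-4.858204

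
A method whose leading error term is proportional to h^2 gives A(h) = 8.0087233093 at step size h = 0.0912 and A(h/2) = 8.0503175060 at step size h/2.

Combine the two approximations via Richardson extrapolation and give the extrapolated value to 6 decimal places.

Leading term ∝ h^2; use weight 4 = 2^2.
4×8.0503175060 − 8.0087233093 = 24.1925467147
Divide by 2^2 − 1 = 3.
(4×8.0503175060 − 8.0087233093)/(4 − 1) = 8.0641822382

8.064182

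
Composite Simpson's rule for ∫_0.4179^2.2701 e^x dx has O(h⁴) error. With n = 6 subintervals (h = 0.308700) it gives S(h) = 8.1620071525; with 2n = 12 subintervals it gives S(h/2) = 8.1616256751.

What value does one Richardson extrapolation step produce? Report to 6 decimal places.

Leading term ∝ h^4; use weight 16 = 2^4.
Weighted: 130.5860108016 − 8.1620071525 = 122.4240036491
R = 122.4240036491/15 = 8.1616002433
Gap between inputs: 3.815e-04; correction applied: −0.0000254318.

8.161600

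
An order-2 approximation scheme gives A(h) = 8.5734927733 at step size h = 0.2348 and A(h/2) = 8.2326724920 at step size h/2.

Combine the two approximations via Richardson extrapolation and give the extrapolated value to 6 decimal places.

8.119066

With r = 2 the leading error scales as h^2, so the weight is 2^2 = 4.
Weighted: 32.9306899680 − 8.5734927733 = 24.3571971947
(4*8.2326724920 − 8.5734927733)/(4 − 1) = 8.1190657316
Gap between inputs: 3.408e-01; correction applied: −0.1136067604.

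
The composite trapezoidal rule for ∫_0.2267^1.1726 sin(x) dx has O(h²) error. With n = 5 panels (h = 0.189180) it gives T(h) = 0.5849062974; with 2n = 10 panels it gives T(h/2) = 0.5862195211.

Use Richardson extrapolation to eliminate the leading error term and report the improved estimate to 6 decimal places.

r = 2: numerator weight 4, denominator 3.
4·0.5862195211 = 2.3448780844; subtract 0.5849062974 → 1.7599717870
Denominator 4 − 1 = 3.
1.7599717870 ÷ 3 = 0.5866572623

0.586657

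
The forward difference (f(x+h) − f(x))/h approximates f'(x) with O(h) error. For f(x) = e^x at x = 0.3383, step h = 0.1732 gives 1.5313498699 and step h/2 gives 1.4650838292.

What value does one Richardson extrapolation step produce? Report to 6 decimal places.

1.398818

Order 1 gives 2^r = 2 and 2^r − 1 = 1.
A(h/2) − A(h) = 1.4650838292 − 1.5313498699 = -0.0662660407
Correction (A(h/2) − A(h))/(2 − 1) = (-0.0662660407)/1 = -0.0662660407
R = 1.4650838292 − 0.0662660407 = 1.3988177885
Gap between inputs: 6.627e-02; correction applied: −0.0662660407.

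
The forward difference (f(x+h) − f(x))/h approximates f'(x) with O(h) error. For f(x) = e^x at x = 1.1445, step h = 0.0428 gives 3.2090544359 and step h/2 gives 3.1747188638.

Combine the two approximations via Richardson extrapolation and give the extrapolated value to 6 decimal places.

3.140383

With r = 1 the leading error scales as h^1, so the weight is 2^1 = 2.
2^1*A(h/2) = 6.3494377276; minus A(h) gives 3.1403832917.
Divide by 2^1 − 1 = 1.
Result: 3.1403832917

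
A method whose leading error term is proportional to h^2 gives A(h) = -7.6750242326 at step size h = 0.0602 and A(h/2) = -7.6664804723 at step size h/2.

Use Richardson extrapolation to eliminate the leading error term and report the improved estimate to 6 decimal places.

With r = 2 the leading error scales as h^2, so the weight is 2^2 = 4.
2^2*A(h/2) = -30.6659218892; minus A(h) gives -22.9908976566.
Divide by 2^2 − 1 = 3.
R = (-22.9908976566)/3 = -7.6636325522
Gap between inputs: 8.544e-03; correction applied: +0.0028479201.

-7.663633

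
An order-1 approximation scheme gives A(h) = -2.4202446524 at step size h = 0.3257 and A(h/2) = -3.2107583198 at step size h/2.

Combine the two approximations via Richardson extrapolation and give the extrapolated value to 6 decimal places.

Error is O(h^1); halving h shrinks it by 2^1 = 2.
2·(-3.2107583198) − (-2.4202446524) = -4.0012719872
(2·(-3.2107583198) − (-2.4202446524))/(2 − 1) = -4.0012719872

-4.001272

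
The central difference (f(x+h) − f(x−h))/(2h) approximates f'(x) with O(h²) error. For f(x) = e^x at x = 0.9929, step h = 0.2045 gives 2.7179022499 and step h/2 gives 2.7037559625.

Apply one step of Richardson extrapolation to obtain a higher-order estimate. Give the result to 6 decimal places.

Order 2 gives 2^r = 4 and 2^r − 1 = 3.
4×2.7037559625 = 10.8150238500; 10.8150238500 − 2.7179022499 = 8.0971216001
(4×2.7037559625 − 2.7179022499)/(4 − 1) = 2.6990405334

2.699041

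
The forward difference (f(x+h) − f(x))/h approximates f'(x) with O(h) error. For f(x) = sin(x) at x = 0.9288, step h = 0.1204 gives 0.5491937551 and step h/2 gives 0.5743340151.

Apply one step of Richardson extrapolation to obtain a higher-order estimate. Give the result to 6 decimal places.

Order 1 gives 2^r = 2 and 2^r − 1 = 1.
Numerator 2 × A(h/2) − A(h) = 2 × 0.5743340151 − 0.5491937551 = 0.5994742751
R = 0.5994742751/1 = 0.5994742751
Gap between inputs: 2.514e-02; correction applied: +0.0251402600.

0.599474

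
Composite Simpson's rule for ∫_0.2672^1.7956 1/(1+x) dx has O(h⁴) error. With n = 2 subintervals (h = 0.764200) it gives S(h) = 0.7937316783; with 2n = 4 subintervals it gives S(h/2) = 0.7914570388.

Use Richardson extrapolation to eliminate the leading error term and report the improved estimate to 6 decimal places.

0.791305

Order 4 gives 2^r = 16 and 2^r − 1 = 15.
16×0.7914570388 = 12.6633126208; subtract 0.7937316783 → 11.8695809425
Denominator 16 − 1 = 15.
R = 11.8695809425/15 = 0.7913053962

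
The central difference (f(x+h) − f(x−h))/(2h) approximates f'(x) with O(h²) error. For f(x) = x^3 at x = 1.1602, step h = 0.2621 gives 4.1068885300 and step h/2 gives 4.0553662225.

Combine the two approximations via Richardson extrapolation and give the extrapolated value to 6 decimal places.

4.038192

Method order is 2; weight 2^2 = 4.
4*4.0553662225 = 16.2214648900; subtract 4.1068885300 → 12.1145763600
Extrapolated: 12.1145763600 / 3 = 4.0381921200
Shift from A(h/2): −0.0171741025.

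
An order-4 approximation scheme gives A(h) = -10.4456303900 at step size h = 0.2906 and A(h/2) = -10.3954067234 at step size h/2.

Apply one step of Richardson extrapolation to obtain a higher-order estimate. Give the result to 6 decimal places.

r = 4: numerator weight 16, denominator 15.
2^4*A(h/2) = -166.3265075744; minus A(h) gives -155.8808771844.
R = (-155.8808771844)/15 = -10.3920584790
Shift from A(h/2): +0.0033482444.

-10.392058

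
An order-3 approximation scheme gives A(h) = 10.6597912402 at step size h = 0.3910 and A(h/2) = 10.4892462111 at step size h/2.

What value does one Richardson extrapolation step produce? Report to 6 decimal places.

10.464883

Leading term ∝ h^3; use weight 8 = 2^3.
8 × 10.4892462111 = 83.9139696888; subtract 10.6597912402 → 73.2541784486
Divide by 2^3 − 1 = 7.
Result: 10.4648826355
Shift from A(h/2): −0.0243635756.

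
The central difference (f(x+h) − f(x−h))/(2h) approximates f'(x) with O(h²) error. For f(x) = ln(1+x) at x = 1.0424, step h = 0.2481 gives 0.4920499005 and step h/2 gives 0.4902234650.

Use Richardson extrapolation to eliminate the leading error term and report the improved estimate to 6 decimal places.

Method order is 2; weight 2^2 = 4.
2^2×A(h/2) = 1.9608938600; minus A(h) gives 1.4688439595.
R = 1.4688439595/3 = 0.4896146532
Shift from A(h/2): −0.0006088118.

0.489615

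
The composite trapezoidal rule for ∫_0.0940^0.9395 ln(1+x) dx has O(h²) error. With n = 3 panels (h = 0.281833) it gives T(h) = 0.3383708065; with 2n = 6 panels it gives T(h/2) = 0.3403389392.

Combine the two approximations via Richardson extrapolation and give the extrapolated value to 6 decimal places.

Method order is 2; weight 2^2 = 4.
Numerator 4*A(h/2) − A(h) = 4*0.3403389392 − 0.3383708065 = 1.0229849503
Denominator 4 − 1 = 3.
R = 1.0229849503/3 = 0.3409949834

0.340995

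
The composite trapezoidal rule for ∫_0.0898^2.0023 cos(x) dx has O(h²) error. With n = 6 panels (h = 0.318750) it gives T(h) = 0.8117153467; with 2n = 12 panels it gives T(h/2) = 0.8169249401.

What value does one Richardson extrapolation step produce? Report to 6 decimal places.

With r = 2 the leading error scales as h^2, so the weight is 2^2 = 4.
4 × 0.8169249401 = 3.2676997604; 3.2676997604 − 0.8117153467 = 2.4559844137
2.4559844137 ÷ 3 = 0.8186614712
Shift from A(h/2): +0.0017365311.

0.818661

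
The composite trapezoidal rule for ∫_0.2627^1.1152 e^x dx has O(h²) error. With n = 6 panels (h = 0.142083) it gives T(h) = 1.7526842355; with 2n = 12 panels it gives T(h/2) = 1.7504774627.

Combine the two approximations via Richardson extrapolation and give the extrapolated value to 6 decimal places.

The method has order 2: 2^2 = 4.
Numerator 4 × A(h/2) − A(h) = 4 × 1.7504774627 − 1.7526842355 = 5.2492256153
(4 × 1.7504774627 − 1.7526842355)/(4 − 1) = 1.7497418718
Gap between inputs: 2.207e-03; correction applied: −0.0007355909.

1.749742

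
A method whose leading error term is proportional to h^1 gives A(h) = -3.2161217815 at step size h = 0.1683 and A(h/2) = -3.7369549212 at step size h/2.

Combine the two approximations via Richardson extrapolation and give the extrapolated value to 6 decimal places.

Method order is 1; weight 2^1 = 2.
Numerator 2*A(h/2) − A(h) = 2*(-3.7369549212) − (-3.2161217815) = -4.2577880609
(-4.2577880609) ÷ 1 = -4.2577880609

-4.257788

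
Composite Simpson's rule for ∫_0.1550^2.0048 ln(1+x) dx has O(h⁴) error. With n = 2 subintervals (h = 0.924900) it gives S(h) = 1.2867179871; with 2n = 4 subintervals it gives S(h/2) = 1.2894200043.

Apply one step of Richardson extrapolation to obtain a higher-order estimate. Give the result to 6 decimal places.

1.289600

Order 4 gives 2^r = 16 and 2^r − 1 = 15.
Top: 16(1.2894200043) − (1.2867179871) = 19.3440020817
Divide by 2^4 − 1 = 15.
R = 19.3440020817/15 = 1.2896001388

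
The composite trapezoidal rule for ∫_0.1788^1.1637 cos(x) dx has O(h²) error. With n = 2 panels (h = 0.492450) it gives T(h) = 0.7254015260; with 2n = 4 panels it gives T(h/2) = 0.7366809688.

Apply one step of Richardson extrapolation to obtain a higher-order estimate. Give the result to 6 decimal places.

0.740441

Leading term ∝ h^2; use weight 4 = 2^2.
2^2×A(h/2) = 2.9467238752; minus A(h) gives 2.2213223492.
Divide by 2^2 − 1 = 3.
Extrapolated: 2.2213223492 / 3 = 0.7404407831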